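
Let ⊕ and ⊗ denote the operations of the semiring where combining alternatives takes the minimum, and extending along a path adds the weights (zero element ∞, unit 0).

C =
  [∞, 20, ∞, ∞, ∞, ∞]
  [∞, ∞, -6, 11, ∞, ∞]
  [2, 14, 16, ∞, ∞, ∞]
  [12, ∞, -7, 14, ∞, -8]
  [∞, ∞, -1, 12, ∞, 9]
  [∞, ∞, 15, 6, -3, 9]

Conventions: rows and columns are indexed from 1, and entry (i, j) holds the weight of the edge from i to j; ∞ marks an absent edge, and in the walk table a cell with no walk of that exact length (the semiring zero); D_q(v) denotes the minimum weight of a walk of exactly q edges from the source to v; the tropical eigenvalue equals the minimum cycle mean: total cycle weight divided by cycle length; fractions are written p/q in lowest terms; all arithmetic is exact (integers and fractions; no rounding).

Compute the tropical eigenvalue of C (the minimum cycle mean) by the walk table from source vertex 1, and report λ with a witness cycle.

q=0: [0, ∞, ∞, ∞, ∞, ∞]
q=1: [∞, 20, ∞, ∞, ∞, ∞]
q=2: [∞, ∞, 14, 31, ∞, ∞]
q=3: [16, 28, 24, 45, ∞, 23]
q=4: [26, 36, 22, 29, 20, 32]
q=5: [24, 36, 19, 32, 29, 21]
q=6: [21, 33, 25, 27, 18, 24]
Optimal cycle mean attained by: cycle 4->6->4, total (-8) + 6, length 2.
Answer: λ = -1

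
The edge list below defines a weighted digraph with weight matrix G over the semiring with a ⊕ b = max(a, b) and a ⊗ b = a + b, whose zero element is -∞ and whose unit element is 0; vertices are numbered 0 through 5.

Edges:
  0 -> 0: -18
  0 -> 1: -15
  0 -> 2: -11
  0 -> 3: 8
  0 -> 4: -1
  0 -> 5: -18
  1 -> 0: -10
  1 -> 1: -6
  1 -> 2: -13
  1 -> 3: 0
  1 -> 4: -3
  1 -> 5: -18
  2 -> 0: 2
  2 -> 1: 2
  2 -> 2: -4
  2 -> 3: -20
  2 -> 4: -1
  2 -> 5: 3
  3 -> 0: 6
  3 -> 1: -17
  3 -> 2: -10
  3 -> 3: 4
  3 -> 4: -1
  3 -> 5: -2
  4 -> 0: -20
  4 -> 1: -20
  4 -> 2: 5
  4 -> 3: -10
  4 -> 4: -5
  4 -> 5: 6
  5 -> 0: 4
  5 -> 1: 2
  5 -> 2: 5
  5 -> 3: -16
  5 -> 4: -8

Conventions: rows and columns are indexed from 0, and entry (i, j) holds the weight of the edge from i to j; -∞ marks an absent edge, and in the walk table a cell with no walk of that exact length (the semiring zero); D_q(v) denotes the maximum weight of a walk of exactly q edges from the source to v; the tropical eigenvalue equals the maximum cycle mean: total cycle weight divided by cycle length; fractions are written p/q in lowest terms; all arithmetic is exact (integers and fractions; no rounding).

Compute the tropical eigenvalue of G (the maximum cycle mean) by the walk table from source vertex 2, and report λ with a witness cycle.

q=0: [-∞, -∞, 0, -∞, -∞, -∞]
q=1: [2, 2, -4, -20, -1, 3]
q=2: [7, 5, 8, 10, 1, 5]
q=3: [16, 10, 10, 15, 9, 11]
q=4: [21, 13, 16, 24, 15, 15]
q=5: [30, 18, 20, 29, 23, 22]
q=6: [35, 24, 28, 38, 29, 29]
Optimal cycle mean attained by: cycle 0->3->0, total 8 + 6, length 2.
Answer: λ = 7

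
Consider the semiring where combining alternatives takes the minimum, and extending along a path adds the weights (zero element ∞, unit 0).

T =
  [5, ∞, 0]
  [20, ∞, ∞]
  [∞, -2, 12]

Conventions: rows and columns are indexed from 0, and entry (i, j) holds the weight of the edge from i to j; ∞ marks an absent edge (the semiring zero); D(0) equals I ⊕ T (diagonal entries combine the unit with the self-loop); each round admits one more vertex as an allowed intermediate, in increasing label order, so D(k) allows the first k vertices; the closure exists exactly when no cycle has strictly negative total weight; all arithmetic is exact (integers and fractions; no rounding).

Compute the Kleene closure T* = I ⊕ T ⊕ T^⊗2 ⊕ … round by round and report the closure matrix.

D(0):
  [0, ∞, 0]
  [20, 0, ∞]
  [∞, -2, 0]
D(1):
  [0, ∞, 0]
  [20, 0, 20]
  [∞, -2, 0]
D(2):
  [0, ∞, 0]
  [20, 0, 20]
  [18, -2, 0]
D(3):
  [0, -2, 0]
  [20, 0, 20]
  [18, -2, 0]
Answer: T* = [[0, -2, 0], [20, 0, 20], [18, -2, 0]]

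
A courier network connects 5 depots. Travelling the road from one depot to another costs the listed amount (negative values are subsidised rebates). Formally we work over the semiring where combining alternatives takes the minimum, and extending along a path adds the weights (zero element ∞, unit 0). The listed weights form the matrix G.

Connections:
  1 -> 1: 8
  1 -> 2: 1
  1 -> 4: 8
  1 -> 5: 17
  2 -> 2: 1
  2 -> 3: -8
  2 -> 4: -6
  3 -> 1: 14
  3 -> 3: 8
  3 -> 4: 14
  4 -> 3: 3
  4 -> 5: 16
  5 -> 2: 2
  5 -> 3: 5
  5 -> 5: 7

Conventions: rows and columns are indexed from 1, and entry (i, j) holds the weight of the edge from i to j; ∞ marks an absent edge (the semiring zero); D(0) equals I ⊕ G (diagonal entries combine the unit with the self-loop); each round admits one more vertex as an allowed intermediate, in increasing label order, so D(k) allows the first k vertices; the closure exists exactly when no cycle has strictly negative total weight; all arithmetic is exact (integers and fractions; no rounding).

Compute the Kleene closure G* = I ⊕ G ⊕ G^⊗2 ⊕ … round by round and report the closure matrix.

D(0):
  [0, 1, ∞, 8, 17]
  [∞, 0, -8, -6, ∞]
  [14, ∞, 0, 14, ∞]
  [∞, ∞, 3, 0, 16]
  [∞, 2, 5, ∞, 0]
D(1):
  [0, 1, ∞, 8, 17]
  [∞, 0, -8, -6, ∞]
  [14, 15, 0, 14, 31]
  [∞, ∞, 3, 0, 16]
  [∞, 2, 5, ∞, 0]
D(2):
  [0, 1, -7, -5, 17]
  [∞, 0, -8, -6, ∞]
  [14, 15, 0, 9, 31]
  [∞, ∞, 3, 0, 16]
  [∞, 2, -6, -4, 0]
D(3):
  [0, 1, -7, -5, 17]
  [6, 0, -8, -6, 23]
  [14, 15, 0, 9, 31]
  [17, 18, 3, 0, 16]
  [8, 2, -6, -4, 0]
D(4):
  [0, 1, -7, -5, 11]
  [6, 0, -8, -6, 10]
  [14, 15, 0, 9, 25]
  [17, 18, 3, 0, 16]
  [8, 2, -6, -4, 0]
D(5):
  [0, 1, -7, -5, 11]
  [6, 0, -8, -6, 10]
  [14, 15, 0, 9, 25]
  [17, 18, 3, 0, 16]
  [8, 2, -6, -4, 0]
Answer: G* = [[0, 1, -7, -5, 11], [6, 0, -8, -6, 10], [14, 15, 0, 9, 25], [17, 18, 3, 0, 16], [8, 2, -6, -4, 0]]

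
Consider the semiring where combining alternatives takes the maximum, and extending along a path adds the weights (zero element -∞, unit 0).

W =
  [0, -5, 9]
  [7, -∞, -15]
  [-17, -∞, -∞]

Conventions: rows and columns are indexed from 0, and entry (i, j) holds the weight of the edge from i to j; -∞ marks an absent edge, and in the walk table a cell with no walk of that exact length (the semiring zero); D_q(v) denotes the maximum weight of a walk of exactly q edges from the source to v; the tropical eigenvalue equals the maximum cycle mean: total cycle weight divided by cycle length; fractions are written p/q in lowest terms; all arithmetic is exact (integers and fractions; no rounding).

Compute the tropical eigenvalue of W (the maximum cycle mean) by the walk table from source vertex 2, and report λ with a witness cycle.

q=0: [-∞, -∞, 0]
q=1: [-17, -∞, -∞]
q=2: [-17, -22, -8]
q=3: [-15, -22, -8]
Optimal cycle mean attained by: cycle 0->1->0, total (-5) + 7, length 2.
Answer: λ = 1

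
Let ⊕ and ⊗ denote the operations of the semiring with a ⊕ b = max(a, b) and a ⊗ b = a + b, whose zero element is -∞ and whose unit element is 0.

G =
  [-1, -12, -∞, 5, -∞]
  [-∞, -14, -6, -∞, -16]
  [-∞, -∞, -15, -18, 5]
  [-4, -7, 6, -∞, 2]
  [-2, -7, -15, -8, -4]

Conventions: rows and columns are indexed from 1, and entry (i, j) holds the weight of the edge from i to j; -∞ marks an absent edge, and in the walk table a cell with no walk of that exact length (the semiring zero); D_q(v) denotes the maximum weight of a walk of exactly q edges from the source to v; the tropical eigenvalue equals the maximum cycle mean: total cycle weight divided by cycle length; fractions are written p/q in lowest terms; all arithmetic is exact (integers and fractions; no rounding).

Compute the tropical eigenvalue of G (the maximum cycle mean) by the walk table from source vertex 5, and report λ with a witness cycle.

q=0: [-∞, -∞, -∞, -∞, 0]
q=1: [-2, -7, -15, -8, -4]
q=2: [-3, -11, -2, 3, -6]
q=3: [-1, -4, 9, 2, 5]
q=4: [3, -2, 8, 4, 14]
q=5: [12, 7, 10, 8, 13]
Optimal cycle mean attained by: cycle 1->4->3->5->1, total 5 + 6 + 5 + (-2), length 4.
Answer: λ = 7/2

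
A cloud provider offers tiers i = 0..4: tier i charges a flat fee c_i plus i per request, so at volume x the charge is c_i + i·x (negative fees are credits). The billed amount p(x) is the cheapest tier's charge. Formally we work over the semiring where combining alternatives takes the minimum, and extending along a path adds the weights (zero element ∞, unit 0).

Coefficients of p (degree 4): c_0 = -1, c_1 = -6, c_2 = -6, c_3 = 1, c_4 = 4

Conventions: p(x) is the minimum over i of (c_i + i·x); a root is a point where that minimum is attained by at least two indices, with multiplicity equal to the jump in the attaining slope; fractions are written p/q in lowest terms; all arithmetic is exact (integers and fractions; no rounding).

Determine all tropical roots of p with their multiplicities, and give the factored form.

hull edge (i=0, c=-1) to (i=1, c=-6): slope -5, span 1
hull edge (i=1, c=-6) to (i=2, c=-6): slope 0, span 1
hull edge (i=2, c=-6) to (i=4, c=4): slope 5, span 2
Factored form: p(x) = 4 ⊗ (x ⊕ (-5)) ⊗ (x ⊕ (-5)) ⊗ (x ⊕ 0) ⊗ (x ⊕ 5)
Answer: roots = -5 (mult 2), 0 (mult 1), 5 (mult 1)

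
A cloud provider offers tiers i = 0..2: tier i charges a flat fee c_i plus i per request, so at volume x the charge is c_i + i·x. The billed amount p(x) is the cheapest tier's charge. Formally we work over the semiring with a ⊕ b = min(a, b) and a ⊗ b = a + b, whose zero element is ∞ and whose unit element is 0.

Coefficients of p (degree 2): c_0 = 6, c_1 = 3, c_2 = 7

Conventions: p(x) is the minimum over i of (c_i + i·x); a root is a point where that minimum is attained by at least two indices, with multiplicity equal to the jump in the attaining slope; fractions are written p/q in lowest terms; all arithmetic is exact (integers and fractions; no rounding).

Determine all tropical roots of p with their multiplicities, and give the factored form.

hull edge (i=0, c=6) to (i=1, c=3): slope -3, span 1
hull edge (i=1, c=3) to (i=2, c=7): slope 4, span 1
Factored form: p(x) = 7 ⊗ (x ⊕ (-4)) ⊗ (x ⊕ 3)
Answer: roots = -4 (mult 1), 3 (mult 1)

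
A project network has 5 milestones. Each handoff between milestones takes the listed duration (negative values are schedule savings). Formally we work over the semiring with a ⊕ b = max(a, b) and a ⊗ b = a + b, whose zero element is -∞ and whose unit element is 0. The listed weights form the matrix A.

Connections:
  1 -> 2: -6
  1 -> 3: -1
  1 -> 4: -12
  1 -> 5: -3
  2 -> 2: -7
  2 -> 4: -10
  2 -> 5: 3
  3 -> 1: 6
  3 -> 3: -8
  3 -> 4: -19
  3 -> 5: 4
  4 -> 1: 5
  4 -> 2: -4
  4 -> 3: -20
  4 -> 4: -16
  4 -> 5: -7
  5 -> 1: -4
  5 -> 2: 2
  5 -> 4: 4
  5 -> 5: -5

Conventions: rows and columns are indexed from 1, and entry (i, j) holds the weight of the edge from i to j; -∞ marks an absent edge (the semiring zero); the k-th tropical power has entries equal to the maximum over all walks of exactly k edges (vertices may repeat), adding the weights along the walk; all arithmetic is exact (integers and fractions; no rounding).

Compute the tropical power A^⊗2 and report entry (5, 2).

A^⊗2:
  [5, -1, -9, 1, 3]
  [-1, 5, -30, 7, -2]
  [0, 6, 5, 8, 3]
  [-11, -1, 4, -3, 2]
  [9, 0, -5, -1, 5]
Key observation: the optimum is the walk 5->4->2, with weight 4 + (-4) = 0.
Optimal value attained by: walk 5->4->2.
Answer: (A^⊗2)[5][2] = 0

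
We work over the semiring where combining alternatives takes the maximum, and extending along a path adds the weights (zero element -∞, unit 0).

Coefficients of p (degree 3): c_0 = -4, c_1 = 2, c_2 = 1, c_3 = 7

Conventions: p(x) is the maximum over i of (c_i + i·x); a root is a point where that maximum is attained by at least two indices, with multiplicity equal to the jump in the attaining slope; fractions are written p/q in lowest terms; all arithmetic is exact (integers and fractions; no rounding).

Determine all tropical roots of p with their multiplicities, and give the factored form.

hull edge (i=0, c=-4) to (i=1, c=2): slope 6, span 1
hull edge (i=1, c=2) to (i=3, c=7): slope 5/2, span 2
Factored form: p(x) = 7 ⊗ (x ⊕ (-6)) ⊗ (x ⊕ (-5/2)) ⊗ (x ⊕ (-5/2))
Answer: roots = -6 (mult 1), -5/2 (mult 2)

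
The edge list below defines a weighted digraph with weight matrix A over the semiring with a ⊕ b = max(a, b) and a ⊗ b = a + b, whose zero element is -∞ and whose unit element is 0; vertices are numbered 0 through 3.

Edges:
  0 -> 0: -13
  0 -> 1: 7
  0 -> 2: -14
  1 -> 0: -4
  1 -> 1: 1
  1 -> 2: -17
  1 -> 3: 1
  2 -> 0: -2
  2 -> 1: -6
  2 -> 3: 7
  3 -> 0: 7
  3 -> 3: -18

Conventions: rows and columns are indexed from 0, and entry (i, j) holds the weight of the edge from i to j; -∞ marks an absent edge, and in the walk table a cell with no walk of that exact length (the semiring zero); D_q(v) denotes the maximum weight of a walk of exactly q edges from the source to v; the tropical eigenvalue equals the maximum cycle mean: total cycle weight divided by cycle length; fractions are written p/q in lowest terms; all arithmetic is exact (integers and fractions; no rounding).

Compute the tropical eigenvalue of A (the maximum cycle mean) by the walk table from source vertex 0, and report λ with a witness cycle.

q=0: [0, -∞, -∞, -∞]
q=1: [-13, 7, -14, -∞]
q=2: [3, 8, -10, 8]
q=3: [15, 10, -9, 9]
q=4: [16, 22, 1, 11]
Optimal cycle mean attained by: cycle 0->1->3->0, total 7 + 1 + 7, length 3.
Answer: λ = 5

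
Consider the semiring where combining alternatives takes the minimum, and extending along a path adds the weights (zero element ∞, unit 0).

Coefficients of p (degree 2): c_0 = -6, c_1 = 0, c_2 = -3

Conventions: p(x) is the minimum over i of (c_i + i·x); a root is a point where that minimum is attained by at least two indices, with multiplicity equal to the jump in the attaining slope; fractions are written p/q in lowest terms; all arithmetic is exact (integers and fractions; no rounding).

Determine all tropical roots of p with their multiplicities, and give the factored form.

hull edge (i=0, c=-6) to (i=2, c=-3): slope 3/2, span 2
Factored form: p(x) = -3 ⊗ (x ⊕ (-3/2)) ⊗ (x ⊕ (-3/2))
Answer: roots = -3/2 (mult 2)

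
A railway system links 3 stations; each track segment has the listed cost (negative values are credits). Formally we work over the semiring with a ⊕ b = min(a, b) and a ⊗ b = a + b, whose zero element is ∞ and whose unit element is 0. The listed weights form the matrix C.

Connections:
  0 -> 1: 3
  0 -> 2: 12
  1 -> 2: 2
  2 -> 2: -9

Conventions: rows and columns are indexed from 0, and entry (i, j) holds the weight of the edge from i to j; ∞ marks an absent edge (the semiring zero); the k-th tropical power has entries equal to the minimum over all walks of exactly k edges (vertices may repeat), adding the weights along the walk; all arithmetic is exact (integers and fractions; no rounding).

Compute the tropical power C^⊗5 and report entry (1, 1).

C^⊗2:
  [∞, ∞, 3]
  [∞, ∞, -7]
  [∞, ∞, -18]
C^⊗3:
  [∞, ∞, -6]
  [∞, ∞, -16]
  [∞, ∞, -27]
C^⊗4:
  [∞, ∞, -15]
  [∞, ∞, -25]
  [∞, ∞, -36]
C^⊗5:
  [∞, ∞, -24]
  [∞, ∞, -34]
  [∞, ∞, -45]
Key observation: no walk of exactly 5 edges connects these vertices, so the entry is the semiring zero.
Answer: (C^⊗5)[1][1] = ∞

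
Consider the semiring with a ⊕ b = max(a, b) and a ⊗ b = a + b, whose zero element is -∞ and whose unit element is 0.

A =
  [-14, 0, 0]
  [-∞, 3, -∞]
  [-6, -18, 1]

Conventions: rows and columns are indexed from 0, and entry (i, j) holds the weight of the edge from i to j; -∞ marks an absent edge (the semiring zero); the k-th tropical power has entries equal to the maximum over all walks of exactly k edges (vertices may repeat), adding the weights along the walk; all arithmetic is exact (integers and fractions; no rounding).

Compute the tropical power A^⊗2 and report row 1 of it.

A^⊗2:
  [-6, 3, 1]
  [-∞, 6, -∞]
  [-5, -6, 2]
Answer: row 1 of A^⊗2 = [-∞, 6, -∞]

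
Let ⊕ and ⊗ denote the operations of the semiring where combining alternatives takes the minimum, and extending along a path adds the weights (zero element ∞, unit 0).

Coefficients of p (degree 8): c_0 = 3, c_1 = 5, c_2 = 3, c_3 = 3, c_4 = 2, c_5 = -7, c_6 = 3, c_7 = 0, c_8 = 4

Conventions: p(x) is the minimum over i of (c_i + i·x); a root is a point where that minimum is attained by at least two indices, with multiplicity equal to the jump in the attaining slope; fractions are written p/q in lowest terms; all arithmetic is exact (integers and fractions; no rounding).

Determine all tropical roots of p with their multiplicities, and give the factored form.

hull edge (i=0, c=3) to (i=5, c=-7): slope -2, span 5
hull edge (i=5, c=-7) to (i=7, c=0): slope 7/2, span 2
hull edge (i=7, c=0) to (i=8, c=4): slope 4, span 1
Factored form: p(x) = 4 ⊗ (x ⊕ (-4)) ⊗ (x ⊕ (-7/2)) ⊗ (x ⊕ (-7/2)) ⊗ (x ⊕ 2) ⊗ (x ⊕ 2) ⊗ (x ⊕ 2) ⊗ (x ⊕ 2) ⊗ (x ⊕ 2)
Answer: roots = -4 (mult 1), -7/2 (mult 2), 2 (mult 5)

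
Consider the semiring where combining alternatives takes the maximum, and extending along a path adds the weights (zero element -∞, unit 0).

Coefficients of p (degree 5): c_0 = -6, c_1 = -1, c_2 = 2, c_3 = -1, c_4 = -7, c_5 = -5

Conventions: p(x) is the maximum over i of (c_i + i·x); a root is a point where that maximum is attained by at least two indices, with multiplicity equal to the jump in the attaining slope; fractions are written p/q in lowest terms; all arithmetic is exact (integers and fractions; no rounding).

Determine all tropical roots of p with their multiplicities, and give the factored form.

hull edge (i=0, c=-6) to (i=1, c=-1): slope 5, span 1
hull edge (i=1, c=-1) to (i=2, c=2): slope 3, span 1
hull edge (i=2, c=2) to (i=5, c=-5): slope -7/3, span 3
Factored form: p(x) = -5 ⊗ (x ⊕ (-5)) ⊗ (x ⊕ (-3)) ⊗ (x ⊕ 7/3) ⊗ (x ⊕ 7/3) ⊗ (x ⊕ 7/3)
Answer: roots = -5 (mult 1), -3 (mult 1), 7/3 (mult 3)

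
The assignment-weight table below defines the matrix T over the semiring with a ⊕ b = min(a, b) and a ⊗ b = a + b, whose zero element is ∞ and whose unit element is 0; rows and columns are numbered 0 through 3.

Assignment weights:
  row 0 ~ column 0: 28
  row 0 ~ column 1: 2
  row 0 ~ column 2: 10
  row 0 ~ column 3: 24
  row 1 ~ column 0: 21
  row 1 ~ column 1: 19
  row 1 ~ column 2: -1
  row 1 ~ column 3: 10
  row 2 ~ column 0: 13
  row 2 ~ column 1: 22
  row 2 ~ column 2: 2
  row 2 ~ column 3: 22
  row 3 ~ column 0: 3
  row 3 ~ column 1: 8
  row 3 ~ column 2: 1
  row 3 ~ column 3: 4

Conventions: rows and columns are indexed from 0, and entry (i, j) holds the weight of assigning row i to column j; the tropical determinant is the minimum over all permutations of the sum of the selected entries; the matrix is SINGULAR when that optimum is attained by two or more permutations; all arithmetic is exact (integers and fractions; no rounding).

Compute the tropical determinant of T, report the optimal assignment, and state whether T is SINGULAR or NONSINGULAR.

σ = (0, 1, 2, 3): 28 + 19 + 2 + 4 = 53
σ = (0, 1, 3, 2): 28 + 19 + 22 + 1 = 70
σ = (0, 2, 1, 3): 28 + (-1) + 22 + 4 = 53
σ = (0, 2, 3, 1): 28 + (-1) + 22 + 8 = 57
σ = (0, 3, 1, 2): 28 + 10 + 22 + 1 = 61
σ = (0, 3, 2, 1): 28 + 10 + 2 + 8 = 48
σ = (1, 0, 2, 3): 2 + 21 + 2 + 4 = 29
σ = (1, 0, 3, 2): 2 + 21 + 22 + 1 = 46
σ = (1, 2, 0, 3): 2 + (-1) + 13 + 4 = 18
σ = (1, 2, 3, 0): 2 + (-1) + 22 + 3 = 26
σ = (1, 3, 0, 2): 2 + 10 + 13 + 1 = 26
σ = (1, 3, 2, 0): 2 + 10 + 2 + 3 = 17
σ = (2, 0, 1, 3): 10 + 21 + 22 + 4 = 57
σ = (2, 0, 3, 1): 10 + 21 + 22 + 8 = 61
σ = (2, 1, 0, 3): 10 + 19 + 13 + 4 = 46
σ = (2, 1, 3, 0): 10 + 19 + 22 + 3 = 54
σ = (2, 3, 0, 1): 10 + 10 + 13 + 8 = 41
σ = (2, 3, 1, 0): 10 + 10 + 22 + 3 = 45
σ = (3, 0, 1, 2): 24 + 21 + 22 + 1 = 68
σ = (3, 0, 2, 1): 24 + 21 + 2 + 8 = 55
σ = (3, 1, 0, 2): 24 + 19 + 13 + 1 = 57
σ = (3, 1, 2, 0): 24 + 19 + 2 + 3 = 48
σ = (3, 2, 0, 1): 24 + (-1) + 13 + 8 = 44
σ = (3, 2, 1, 0): 24 + (-1) + 22 + 3 = 48
Optimal value attained by: σ = (1, 3, 2, 0).
Answer: det⊕(T) = 17; verdict: NONSINGULAR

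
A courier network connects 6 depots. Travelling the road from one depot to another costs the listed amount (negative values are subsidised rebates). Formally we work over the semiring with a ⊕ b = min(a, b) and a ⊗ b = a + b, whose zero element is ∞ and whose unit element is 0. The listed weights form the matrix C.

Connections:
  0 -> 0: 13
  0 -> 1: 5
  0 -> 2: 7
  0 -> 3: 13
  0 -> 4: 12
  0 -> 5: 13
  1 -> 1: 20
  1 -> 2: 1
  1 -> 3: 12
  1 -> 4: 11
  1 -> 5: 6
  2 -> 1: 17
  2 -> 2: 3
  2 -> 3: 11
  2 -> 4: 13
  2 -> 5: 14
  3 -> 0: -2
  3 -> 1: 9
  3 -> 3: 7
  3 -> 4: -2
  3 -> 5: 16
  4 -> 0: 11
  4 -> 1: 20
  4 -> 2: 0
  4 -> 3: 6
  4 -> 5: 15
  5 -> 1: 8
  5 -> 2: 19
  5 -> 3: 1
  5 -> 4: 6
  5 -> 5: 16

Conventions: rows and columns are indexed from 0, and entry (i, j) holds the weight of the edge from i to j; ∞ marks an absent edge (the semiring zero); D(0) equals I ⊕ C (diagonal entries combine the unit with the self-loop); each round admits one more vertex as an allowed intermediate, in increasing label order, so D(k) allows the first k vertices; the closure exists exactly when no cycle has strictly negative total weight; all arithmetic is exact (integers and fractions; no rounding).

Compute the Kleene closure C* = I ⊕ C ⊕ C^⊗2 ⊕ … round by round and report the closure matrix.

D(0):
  [0, 5, 7, 13, 12, 13]
  [∞, 0, 1, 12, 11, 6]
  [∞, 17, 0, 11, 13, 14]
  [-2, 9, ∞, 0, -2, 16]
  [11, 20, 0, 6, 0, 15]
  [∞, 8, 19, 1, 6, 0]
D(1):
  [0, 5, 7, 13, 12, 13]
  [∞, 0, 1, 12, 11, 6]
  [∞, 17, 0, 11, 13, 14]
  [-2, 3, 5, 0, -2, 11]
  [11, 16, 0, 6, 0, 15]
  [∞, 8, 19, 1, 6, 0]
D(2):
  [0, 5, 6, 13, 12, 11]
  [∞, 0, 1, 12, 11, 6]
  [∞, 17, 0, 11, 13, 14]
  [-2, 3, 4, 0, -2, 9]
  [11, 16, 0, 6, 0, 15]
  [∞, 8, 9, 1, 6, 0]
D(3):
  [0, 5, 6, 13, 12, 11]
  [∞, 0, 1, 12, 11, 6]
  [∞, 17, 0, 11, 13, 14]
  [-2, 3, 4, 0, -2, 9]
  [11, 16, 0, 6, 0, 14]
  [∞, 8, 9, 1, 6, 0]
D(4):
  [0, 5, 6, 13, 11, 11]
  [10, 0, 1, 12, 10, 6]
  [9, 14, 0, 11, 9, 14]
  [-2, 3, 4, 0, -2, 9]
  [4, 9, 0, 6, 0, 14]
  [-1, 4, 5, 1, -1, 0]
D(5):
  [0, 5, 6, 13, 11, 11]
  [10, 0, 1, 12, 10, 6]
  [9, 14, 0, 11, 9, 14]
  [-2, 3, -2, 0, -2, 9]
  [4, 9, 0, 6, 0, 14]
  [-1, 4, -1, 1, -1, 0]
D(6):
  [0, 5, 6, 12, 10, 11]
  [5, 0, 1, 7, 5, 6]
  [9, 14, 0, 11, 9, 14]
  [-2, 3, -2, 0, -2, 9]
  [4, 9, 0, 6, 0, 14]
  [-1, 4, -1, 1, -1, 0]
Answer: C* = [[0, 5, 6, 12, 10, 11], [5, 0, 1, 7, 5, 6], [9, 14, 0, 11, 9, 14], [-2, 3, -2, 0, -2, 9], [4, 9, 0, 6, 0, 14], [-1, 4, -1, 1, -1, 0]]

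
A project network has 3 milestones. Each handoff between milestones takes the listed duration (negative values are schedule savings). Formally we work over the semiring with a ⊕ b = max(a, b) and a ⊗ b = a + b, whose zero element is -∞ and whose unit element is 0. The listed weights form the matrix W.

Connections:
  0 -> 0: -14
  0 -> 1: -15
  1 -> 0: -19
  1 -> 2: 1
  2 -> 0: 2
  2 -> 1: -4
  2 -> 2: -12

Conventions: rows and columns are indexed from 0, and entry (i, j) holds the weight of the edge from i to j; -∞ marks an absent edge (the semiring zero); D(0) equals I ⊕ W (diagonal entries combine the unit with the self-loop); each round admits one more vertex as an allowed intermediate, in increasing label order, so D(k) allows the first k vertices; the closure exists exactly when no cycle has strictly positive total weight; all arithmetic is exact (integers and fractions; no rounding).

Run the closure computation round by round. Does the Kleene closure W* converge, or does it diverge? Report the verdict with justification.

D(0):
  [0, -15, -∞]
  [-19, 0, 1]
  [2, -4, 0]
D(1):
  [0, -15, -∞]
  [-19, 0, 1]
  [2, -4, 0]
D(2):
  [0, -15, -14]
  [-19, 0, 1]
  [2, -4, 0]
D(3):
  [0, -15, -14]
  [3, 0, 1]
  [2, -4, 0]
Key observation: every diagonal entry stays at the unit through all rounds, so no improving cycle exists.
Answer: CONVERGES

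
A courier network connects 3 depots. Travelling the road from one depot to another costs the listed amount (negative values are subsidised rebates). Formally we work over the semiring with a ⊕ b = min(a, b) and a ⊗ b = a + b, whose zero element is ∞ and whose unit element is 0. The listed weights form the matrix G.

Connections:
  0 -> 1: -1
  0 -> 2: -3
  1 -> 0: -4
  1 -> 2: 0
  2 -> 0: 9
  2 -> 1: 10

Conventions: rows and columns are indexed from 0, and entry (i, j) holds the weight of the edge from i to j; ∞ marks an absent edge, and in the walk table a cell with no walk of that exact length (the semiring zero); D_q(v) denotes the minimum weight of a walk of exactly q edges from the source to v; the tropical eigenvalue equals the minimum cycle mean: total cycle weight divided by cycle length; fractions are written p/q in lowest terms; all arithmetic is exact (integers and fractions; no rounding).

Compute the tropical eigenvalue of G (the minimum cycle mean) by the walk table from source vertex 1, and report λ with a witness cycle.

q=0: [∞, 0, ∞]
q=1: [-4, ∞, 0]
q=2: [9, -5, -7]
q=3: [-9, 3, -5]
Optimal cycle mean attained by: cycle 0->1->0, total (-1) + (-4), length 2.
Answer: λ = -5/2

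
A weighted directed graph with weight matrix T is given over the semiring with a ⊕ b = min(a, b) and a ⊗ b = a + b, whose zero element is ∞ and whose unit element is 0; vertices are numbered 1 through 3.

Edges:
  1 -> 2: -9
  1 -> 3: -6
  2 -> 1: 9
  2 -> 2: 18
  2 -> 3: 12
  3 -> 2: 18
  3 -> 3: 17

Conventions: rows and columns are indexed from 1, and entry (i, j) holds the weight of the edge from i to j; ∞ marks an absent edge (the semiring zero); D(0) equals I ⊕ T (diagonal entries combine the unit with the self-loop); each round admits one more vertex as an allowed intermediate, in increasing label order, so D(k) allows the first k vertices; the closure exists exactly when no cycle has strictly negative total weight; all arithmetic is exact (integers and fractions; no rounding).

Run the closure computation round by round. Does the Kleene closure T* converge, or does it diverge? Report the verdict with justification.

D(0):
  [0, -9, -6]
  [9, 0, 12]
  [∞, 18, 0]
D(1):
  [0, -9, -6]
  [9, 0, 3]
  [∞, 18, 0]
D(2):
  [0, -9, -6]
  [9, 0, 3]
  [27, 18, 0]
D(3):
  [0, -9, -6]
  [9, 0, 3]
  [27, 18, 0]
Key observation: every diagonal entry stays at the unit through all rounds, so no improving cycle exists.
Answer: CONVERGES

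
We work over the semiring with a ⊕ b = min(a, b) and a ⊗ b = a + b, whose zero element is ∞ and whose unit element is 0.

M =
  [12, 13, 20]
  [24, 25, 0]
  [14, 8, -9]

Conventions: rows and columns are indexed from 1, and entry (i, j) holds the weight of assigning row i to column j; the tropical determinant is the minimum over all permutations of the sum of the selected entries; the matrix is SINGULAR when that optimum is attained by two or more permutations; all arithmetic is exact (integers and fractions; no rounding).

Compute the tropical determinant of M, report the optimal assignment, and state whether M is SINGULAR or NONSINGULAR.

σ = (1, 2, 3): 12 + 25 + (-9) = 28
σ = (1, 3, 2): 12 + 0 + 8 = 20
σ = (2, 1, 3): 13 + 24 + (-9) = 28
σ = (2, 3, 1): 13 + 0 + 14 = 27
σ = (3, 1, 2): 20 + 24 + 8 = 52
σ = (3, 2, 1): 20 + 25 + 14 = 59
Optimal value attained by: σ = (1, 3, 2).
Answer: det⊕(M) = 20; verdict: NONSINGULAR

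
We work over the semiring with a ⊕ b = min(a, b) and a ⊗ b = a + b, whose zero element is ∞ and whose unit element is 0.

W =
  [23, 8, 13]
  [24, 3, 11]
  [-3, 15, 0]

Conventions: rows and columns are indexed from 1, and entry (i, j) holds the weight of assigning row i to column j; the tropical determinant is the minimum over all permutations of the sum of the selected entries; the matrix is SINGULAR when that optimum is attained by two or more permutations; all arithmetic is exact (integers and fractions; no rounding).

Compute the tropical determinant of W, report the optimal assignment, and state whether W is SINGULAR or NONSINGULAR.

σ = (1, 2, 3): 23 + 3 + 0 = 26
σ = (1, 3, 2): 23 + 11 + 15 = 49
σ = (2, 1, 3): 8 + 24 + 0 = 32
σ = (2, 3, 1): 8 + 11 + (-3) = 16
σ = (3, 1, 2): 13 + 24 + 15 = 52
σ = (3, 2, 1): 13 + 3 + (-3) = 13
Optimal value attained by: σ = (3, 2, 1).
Answer: det⊕(W) = 13; verdict: NONSINGULAR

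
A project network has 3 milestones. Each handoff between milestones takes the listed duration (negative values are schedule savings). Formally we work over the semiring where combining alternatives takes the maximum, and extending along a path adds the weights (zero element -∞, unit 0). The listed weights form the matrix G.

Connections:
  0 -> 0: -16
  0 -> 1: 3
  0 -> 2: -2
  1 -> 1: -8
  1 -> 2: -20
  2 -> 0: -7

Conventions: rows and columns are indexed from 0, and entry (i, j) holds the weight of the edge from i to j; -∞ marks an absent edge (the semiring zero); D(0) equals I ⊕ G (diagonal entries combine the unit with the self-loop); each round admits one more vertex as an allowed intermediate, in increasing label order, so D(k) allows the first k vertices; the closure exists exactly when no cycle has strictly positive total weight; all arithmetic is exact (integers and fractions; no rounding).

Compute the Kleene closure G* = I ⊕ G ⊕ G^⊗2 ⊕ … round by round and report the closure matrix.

D(0):
  [0, 3, -2]
  [-∞, 0, -20]
  [-7, -∞, 0]
D(1):
  [0, 3, -2]
  [-∞, 0, -20]
  [-7, -4, 0]
D(2):
  [0, 3, -2]
  [-∞, 0, -20]
  [-7, -4, 0]
D(3):
  [0, 3, -2]
  [-27, 0, -20]
  [-7, -4, 0]
Answer: G* = [[0, 3, -2], [-27, 0, -20], [-7, -4, 0]]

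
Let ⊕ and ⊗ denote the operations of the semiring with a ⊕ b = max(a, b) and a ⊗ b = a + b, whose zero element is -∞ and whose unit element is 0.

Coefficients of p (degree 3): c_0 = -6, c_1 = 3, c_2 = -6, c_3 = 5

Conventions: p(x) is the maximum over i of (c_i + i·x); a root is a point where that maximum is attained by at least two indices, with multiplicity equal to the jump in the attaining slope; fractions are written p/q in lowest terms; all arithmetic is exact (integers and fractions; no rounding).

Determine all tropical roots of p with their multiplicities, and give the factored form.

hull edge (i=0, c=-6) to (i=1, c=3): slope 9, span 1
hull edge (i=1, c=3) to (i=3, c=5): slope 1, span 2
Factored form: p(x) = 5 ⊗ (x ⊕ (-9)) ⊗ (x ⊕ (-1)) ⊗ (x ⊕ (-1))
Answer: roots = -9 (mult 1), -1 (mult 2)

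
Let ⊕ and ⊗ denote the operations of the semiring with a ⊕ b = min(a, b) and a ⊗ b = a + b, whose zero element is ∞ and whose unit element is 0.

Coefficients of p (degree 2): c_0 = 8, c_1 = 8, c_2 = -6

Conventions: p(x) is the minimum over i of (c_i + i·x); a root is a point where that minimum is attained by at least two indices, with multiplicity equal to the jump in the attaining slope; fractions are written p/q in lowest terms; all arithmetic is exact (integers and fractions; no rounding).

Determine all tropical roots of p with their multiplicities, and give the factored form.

hull edge (i=0, c=8) to (i=2, c=-6): slope -7, span 2
Factored form: p(x) = -6 ⊗ (x ⊕ 7) ⊗ (x ⊕ 7)
Answer: roots = 7 (mult 2)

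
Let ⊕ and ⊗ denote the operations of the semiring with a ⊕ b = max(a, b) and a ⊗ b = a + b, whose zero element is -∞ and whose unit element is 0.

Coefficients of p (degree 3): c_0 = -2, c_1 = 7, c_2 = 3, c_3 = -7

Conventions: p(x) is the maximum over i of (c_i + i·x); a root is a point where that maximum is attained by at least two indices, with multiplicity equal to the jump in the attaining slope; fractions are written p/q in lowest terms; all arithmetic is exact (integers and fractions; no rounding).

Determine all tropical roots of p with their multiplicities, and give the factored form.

hull edge (i=0, c=-2) to (i=1, c=7): slope 9, span 1
hull edge (i=1, c=7) to (i=2, c=3): slope -4, span 1
hull edge (i=2, c=3) to (i=3, c=-7): slope -10, span 1
Factored form: p(x) = -7 ⊗ (x ⊕ (-9)) ⊗ (x ⊕ 4) ⊗ (x ⊕ 10)
Answer: roots = -9 (mult 1), 4 (mult 1), 10 (mult 1)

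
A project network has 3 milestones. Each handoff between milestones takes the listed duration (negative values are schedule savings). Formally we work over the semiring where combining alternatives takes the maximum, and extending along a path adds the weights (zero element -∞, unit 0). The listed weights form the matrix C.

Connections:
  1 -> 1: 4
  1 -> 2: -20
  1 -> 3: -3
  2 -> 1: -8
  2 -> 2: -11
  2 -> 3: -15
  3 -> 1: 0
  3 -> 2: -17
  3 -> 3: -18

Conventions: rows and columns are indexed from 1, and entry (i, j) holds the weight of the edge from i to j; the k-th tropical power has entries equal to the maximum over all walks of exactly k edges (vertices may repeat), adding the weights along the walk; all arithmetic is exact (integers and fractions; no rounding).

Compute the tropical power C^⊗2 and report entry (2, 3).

C^⊗2:
  [8, -16, 1]
  [-4, -22, -11]
  [4, -20, -3]
Key observation: the optimum is the walk 2->1->3, with weight (-8) + (-3) = -11.
Optimal value attained by: walk 2->1->3.
Answer: (C^⊗2)[2][3] = -11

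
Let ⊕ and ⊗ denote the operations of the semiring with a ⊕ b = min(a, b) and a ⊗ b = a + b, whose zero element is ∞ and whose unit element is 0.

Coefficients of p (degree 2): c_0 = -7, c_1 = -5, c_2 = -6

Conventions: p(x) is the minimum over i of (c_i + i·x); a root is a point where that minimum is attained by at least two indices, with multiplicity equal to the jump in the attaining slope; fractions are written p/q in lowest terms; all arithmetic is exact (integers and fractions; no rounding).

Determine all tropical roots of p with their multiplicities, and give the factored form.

hull edge (i=0, c=-7) to (i=2, c=-6): slope 1/2, span 2
Factored form: p(x) = -6 ⊗ (x ⊕ (-1/2)) ⊗ (x ⊕ (-1/2))
Answer: roots = -1/2 (mult 2)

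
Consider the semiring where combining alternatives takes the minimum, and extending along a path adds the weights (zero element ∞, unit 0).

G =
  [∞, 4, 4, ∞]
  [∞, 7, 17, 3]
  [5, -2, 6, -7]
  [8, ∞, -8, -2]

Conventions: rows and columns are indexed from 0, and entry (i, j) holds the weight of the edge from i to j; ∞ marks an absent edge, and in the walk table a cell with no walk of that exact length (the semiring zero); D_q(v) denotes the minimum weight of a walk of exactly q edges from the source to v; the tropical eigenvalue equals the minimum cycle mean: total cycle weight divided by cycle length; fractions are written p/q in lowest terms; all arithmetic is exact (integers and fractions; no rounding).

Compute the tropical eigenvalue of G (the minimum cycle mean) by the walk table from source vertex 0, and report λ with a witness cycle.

q=0: [0, ∞, ∞, ∞]
q=1: [∞, 4, 4, ∞]
q=2: [9, 2, 10, -3]
q=3: [5, 8, -11, -5]
q=4: [-6, -13, -13, -18]
Optimal cycle mean attained by: cycle 2->3->2, total (-7) + (-8), length 2.
Answer: λ = -15/2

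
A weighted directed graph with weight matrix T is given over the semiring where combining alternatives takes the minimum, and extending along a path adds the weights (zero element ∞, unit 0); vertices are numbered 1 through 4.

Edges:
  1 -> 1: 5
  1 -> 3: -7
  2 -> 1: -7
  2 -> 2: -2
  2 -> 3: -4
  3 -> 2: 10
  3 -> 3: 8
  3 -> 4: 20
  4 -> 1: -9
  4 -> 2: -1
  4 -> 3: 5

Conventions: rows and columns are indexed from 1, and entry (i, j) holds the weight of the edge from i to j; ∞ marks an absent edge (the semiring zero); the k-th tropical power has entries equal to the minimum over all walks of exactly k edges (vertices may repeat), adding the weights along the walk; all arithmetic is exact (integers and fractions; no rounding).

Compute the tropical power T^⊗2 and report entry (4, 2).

T^⊗2:
  [10, 3, -2, 13]
  [-9, -4, -14, 16]
  [3, 8, 6, 28]
  [-8, -3, -16, 25]
Key observation: the optimum is the walk 4->2->2, with weight (-1) + (-2) = -3.
Optimal value attained by: walk 4->2->2.
Answer: (T^⊗2)[4][2] = -3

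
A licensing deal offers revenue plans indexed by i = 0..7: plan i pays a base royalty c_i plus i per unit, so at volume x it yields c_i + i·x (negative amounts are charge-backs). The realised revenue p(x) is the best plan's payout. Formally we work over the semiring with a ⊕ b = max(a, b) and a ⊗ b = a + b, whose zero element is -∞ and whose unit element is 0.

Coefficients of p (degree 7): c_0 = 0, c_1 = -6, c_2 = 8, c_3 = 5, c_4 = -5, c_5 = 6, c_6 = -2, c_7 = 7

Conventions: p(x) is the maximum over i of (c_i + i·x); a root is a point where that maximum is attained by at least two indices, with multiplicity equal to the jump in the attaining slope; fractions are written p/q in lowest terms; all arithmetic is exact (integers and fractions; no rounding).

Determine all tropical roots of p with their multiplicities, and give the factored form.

hull edge (i=0, c=0) to (i=2, c=8): slope 4, span 2
hull edge (i=2, c=8) to (i=7, c=7): slope -1/5, span 5
Factored form: p(x) = 7 ⊗ (x ⊕ (-4)) ⊗ (x ⊕ (-4)) ⊗ (x ⊕ 1/5) ⊗ (x ⊕ 1/5) ⊗ (x ⊕ 1/5) ⊗ (x ⊕ 1/5) ⊗ (x ⊕ 1/5)
Answer: roots = -4 (mult 2), 1/5 (mult 5)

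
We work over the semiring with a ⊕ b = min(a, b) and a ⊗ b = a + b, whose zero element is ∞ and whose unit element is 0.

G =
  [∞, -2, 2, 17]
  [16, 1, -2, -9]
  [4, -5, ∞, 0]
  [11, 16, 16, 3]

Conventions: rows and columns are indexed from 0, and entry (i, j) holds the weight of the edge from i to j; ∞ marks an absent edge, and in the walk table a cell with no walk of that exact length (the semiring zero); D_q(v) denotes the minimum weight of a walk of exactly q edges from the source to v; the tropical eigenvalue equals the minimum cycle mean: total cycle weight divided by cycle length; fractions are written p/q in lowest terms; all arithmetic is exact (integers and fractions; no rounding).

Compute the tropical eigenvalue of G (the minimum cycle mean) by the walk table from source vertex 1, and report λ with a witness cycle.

q=0: [∞, 0, ∞, ∞]
q=1: [16, 1, -2, -9]
q=2: [2, -7, -1, -8]
q=3: [3, -6, -9, -16]
q=4: [-5, -14, -8, -15]
Optimal cycle mean attained by: cycle 1->2->1, total (-2) + (-5), length 2.
Answer: λ = -7/2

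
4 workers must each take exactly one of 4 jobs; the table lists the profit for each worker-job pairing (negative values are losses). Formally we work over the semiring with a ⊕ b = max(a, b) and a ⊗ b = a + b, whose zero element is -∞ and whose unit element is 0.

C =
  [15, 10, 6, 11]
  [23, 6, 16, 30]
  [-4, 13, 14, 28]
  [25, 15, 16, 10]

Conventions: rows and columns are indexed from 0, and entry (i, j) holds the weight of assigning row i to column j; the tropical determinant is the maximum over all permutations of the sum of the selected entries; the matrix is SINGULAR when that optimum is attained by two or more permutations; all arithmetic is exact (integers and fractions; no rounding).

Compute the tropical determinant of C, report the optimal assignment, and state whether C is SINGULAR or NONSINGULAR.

σ = (0, 1, 2, 3): 15 + 6 + 14 + 10 = 45
σ = (0, 1, 3, 2): 15 + 6 + 28 + 16 = 65
σ = (0, 2, 1, 3): 15 + 16 + 13 + 10 = 54
σ = (0, 2, 3, 1): 15 + 16 + 28 + 15 = 74
σ = (0, 3, 1, 2): 15 + 30 + 13 + 16 = 74
σ = (0, 3, 2, 1): 15 + 30 + 14 + 15 = 74
σ = (1, 0, 2, 3): 10 + 23 + 14 + 10 = 57
σ = (1, 0, 3, 2): 10 + 23 + 28 + 16 = 77
σ = (1, 2, 0, 3): 10 + 16 + (-4) + 10 = 32
σ = (1, 2, 3, 0): 10 + 16 + 28 + 25 = 79
σ = (1, 3, 0, 2): 10 + 30 + (-4) + 16 = 52
σ = (1, 3, 2, 0): 10 + 30 + 14 + 25 = 79
σ = (2, 0, 1, 3): 6 + 23 + 13 + 10 = 52
σ = (2, 0, 3, 1): 6 + 23 + 28 + 15 = 72
σ = (2, 1, 0, 3): 6 + 6 + (-4) + 10 = 18
σ = (2, 1, 3, 0): 6 + 6 + 28 + 25 = 65
σ = (2, 3, 0, 1): 6 + 30 + (-4) + 15 = 47
σ = (2, 3, 1, 0): 6 + 30 + 13 + 25 = 74
σ = (3, 0, 1, 2): 11 + 23 + 13 + 16 = 63
σ = (3, 0, 2, 1): 11 + 23 + 14 + 15 = 63
σ = (3, 1, 0, 2): 11 + 6 + (-4) + 16 = 29
σ = (3, 1, 2, 0): 11 + 6 + 14 + 25 = 56
σ = (3, 2, 0, 1): 11 + 16 + (-4) + 15 = 38
σ = (3, 2, 1, 0): 11 + 16 + 13 + 25 = 65
Optimal value attained by: σ = (1, 2, 3, 0).
Answer: det⊕(C) = 79; verdict: SINGULAR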